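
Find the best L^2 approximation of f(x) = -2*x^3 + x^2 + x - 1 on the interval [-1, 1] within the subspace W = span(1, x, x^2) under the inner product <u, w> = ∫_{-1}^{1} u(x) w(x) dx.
g(x) = x^2 - x/5 - 1

The best approximation g ∈ W is the orthogonal projection of f onto W. Writing g = a_0 + a_1 x + a_2 x^2, the coefficients solve the normal equations G · a = b where
  G_{ij} = <φ_i, φ_j> and b_i = <f, φ_i>, with φ_0 = 1, φ_1 = x, φ_2 = x^2.
G =
  [2, 0, 2/3]
  [0, 2/3, 0]
  [2/3, 0, 2/5],
b = (-4/3, -2/15, -4/15).
Solving gives a_0 = -1, a_1 = -1/5, a_2 = 1, so
  g(x) = x^2 - x/5 - 1.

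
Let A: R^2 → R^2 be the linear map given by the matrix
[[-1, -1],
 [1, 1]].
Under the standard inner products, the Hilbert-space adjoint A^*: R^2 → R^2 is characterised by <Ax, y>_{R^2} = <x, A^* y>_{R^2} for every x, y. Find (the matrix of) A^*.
A^* = A^T =
[[-1, 1],
 [-1, 1]]

For real matrices with standard dot products, the defining identity <Ax, y> = <x, A^* y> gives (Ax)^T y = x^T (A^*) y, i.e. x^T A^T y = x^T (A^*) y. Since this holds for all x, y, we must have A^* = A^T. Therefore
A^* =
[[-1, 1],
 [-1, 1]].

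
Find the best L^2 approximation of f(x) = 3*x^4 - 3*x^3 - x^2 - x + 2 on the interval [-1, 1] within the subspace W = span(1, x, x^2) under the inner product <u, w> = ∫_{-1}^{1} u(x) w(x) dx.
g(x) = 11*x^2/7 - 14*x/5 + 61/35

The best approximation g ∈ W is the orthogonal projection of f onto W. Writing g = a_0 + a_1 x + a_2 x^2, the coefficients solve the normal equations G · a = b where
  G_{ij} = <φ_i, φ_j> and b_i = <f, φ_i>, with φ_0 = 1, φ_1 = x, φ_2 = x^2.
G =
  [2, 0, 2/3]
  [0, 2/3, 0]
  [2/3, 0, 2/5],
b = (68/15, -28/15, 188/105).
Solving gives a_0 = 61/35, a_1 = -14/5, a_2 = 11/7, so
  g(x) = 11*x^2/7 - 14*x/5 + 61/35.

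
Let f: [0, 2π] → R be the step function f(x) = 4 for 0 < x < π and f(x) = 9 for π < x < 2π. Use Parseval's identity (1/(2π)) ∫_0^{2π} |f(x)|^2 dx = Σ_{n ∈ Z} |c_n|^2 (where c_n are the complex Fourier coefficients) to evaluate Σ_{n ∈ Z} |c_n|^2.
Σ |c_n|^2 = 97/2

Parseval equates the L^2 energy of f (normalised by 1/(2π)) with the ℓ^2 sum of its Fourier coefficients: (1/(2π)) ∫_0^{2π} |f|^2 = Σ |c_n|^2.
Compute the left side: (1/(2π)) [∫_0^π 4^2 dx + ∫_π^{2π} 9^2 dx] = (1/(2π)) · (16π + 81π) = (16 + 81)/2 = 97/2.
So Σ_{n ∈ Z} |c_n|^2 = 97/2.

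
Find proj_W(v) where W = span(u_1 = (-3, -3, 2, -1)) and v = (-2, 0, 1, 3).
proj_W(v) = (-15/23, -15/23, 10/23, -5/23)

Set up U = [u_1 | ... | u_1] ∈ R^(4×1). The projector onto W = col(U) is P = U (U^T U)^(-1) U^T.
Compute U^T U =
  [23],
and U^T v = (5).
Solve U^T U · c = U^T v for the coefficients: c = (5/23). The projection is proj_W(v) = U c.
Check: (v - proj_W(v)) · u_1 = 0  (should be 0).
Result: proj_W(v) = (-15/23, -15/23, 10/23, -5/23).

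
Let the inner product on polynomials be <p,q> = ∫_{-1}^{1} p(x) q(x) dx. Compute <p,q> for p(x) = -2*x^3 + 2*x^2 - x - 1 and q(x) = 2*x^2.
<p,q> = 4/15

Expand the product: p(x)·q(x) = -4*x^5 + 4*x^4 - 2*x^3 - 2*x^2.
∫_{-1}^{1} of each monomial x^k gives [2/(k+1) if k even, 0 if k odd]. Integrating term-by-term (or equivalently evaluating the antiderivative F(x) = -2*x^6/3 + 4*x^5/5 - x^4/2 - 2*x^3/3 at the endpoints):
  F(1) − F(−1) = -31/30 − (-13/10) = 4/15.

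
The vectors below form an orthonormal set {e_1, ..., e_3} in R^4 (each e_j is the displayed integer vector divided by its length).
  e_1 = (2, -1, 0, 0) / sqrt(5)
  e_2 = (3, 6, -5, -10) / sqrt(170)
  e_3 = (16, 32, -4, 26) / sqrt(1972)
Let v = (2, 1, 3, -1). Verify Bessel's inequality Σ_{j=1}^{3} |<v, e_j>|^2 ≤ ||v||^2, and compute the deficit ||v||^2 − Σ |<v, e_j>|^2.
Σ |<v, e_j>|^2 = 141/58; ||v||^2 = 15; deficit = 729/58

Write each e_j = u_j / sqrt(<u_j, u_j>) where u_j is the displayed integer vector. Then <v, e_j> = <v, u_j> / sqrt(<u_j, u_j>), so |<v, e_j>|^2 = <v, u_j>^2 / <u_j, u_j>.
Coefficients: <v, e_1> = 3/sqrt(5), <v, e_2> = 7/sqrt(170), <v, e_3> = 26/sqrt(1972).
Square and sum: Σ |<v, e_j>|^2 = 141/58.
Compute ||v||^2 = v·v = 15.
Deficit = 15 − 141/58 = 729/58 ≥ 0, confirming Bessel's inequality. (The deficit equals ||v − Σ <v,e_j> e_j||^2, the squared distance from v to span{e_j}.)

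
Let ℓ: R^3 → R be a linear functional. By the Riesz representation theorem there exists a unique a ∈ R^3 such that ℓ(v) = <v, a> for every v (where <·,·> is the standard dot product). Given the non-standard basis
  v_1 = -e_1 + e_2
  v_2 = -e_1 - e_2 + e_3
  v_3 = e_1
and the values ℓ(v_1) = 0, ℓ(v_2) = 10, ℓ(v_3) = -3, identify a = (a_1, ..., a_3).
a = (-3, -3, 4)

Write a = (a_1, ..., a_3) in the standard basis. For each basis vector v_i, ℓ(v_i) = <v_i, a> is a linear equation in the a_j's. Collect the n equations into a matrix system V a = ℓ, where row i of V is v_i (expressed in the standard basis). Since V is invertible (lower-triangular with 1s on the diagonal, up to permutation), solve by back-substitution:
  V =
[[-1, 1, 0],
 [-1, -1, 1],
 [1, 0, 0]]
  V a = (0, 10, -3)
Solving gives a = (-3, -3, 4).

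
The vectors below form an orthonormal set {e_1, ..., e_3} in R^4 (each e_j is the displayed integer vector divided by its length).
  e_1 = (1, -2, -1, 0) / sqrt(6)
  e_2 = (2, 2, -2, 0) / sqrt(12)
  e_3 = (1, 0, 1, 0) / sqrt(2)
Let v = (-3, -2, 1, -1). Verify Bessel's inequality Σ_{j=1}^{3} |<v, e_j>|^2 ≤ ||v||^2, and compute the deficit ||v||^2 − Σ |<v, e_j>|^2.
Σ |<v, e_j>|^2 = 14; ||v||^2 = 15; deficit = 1

Write each e_j = u_j / sqrt(<u_j, u_j>) where u_j is the displayed integer vector. Then <v, e_j> = <v, u_j> / sqrt(<u_j, u_j>), so |<v, e_j>|^2 = <v, u_j>^2 / <u_j, u_j>.
Coefficients: <v, e_1> = 0/sqrt(6), <v, e_2> = -12/sqrt(12), <v, e_3> = -2/sqrt(2).
Square and sum: Σ |<v, e_j>|^2 = 14.
Compute ||v||^2 = v·v = 15.
Deficit = 15 − 14 = 1 ≥ 0, confirming Bessel's inequality. (The deficit equals ||v − Σ <v,e_j> e_j||^2, the squared distance from v to span{e_j}.)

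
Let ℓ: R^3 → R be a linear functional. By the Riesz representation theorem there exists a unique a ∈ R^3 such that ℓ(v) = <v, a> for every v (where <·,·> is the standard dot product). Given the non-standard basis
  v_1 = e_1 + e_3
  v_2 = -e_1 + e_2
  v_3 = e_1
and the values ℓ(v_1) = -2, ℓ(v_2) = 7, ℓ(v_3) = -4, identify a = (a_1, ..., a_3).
a = (-4, 3, 2)

Write a = (a_1, ..., a_3) in the standard basis. For each basis vector v_i, ℓ(v_i) = <v_i, a> is a linear equation in the a_j's. Collect the n equations into a matrix system V a = ℓ, where row i of V is v_i (expressed in the standard basis). Since V is invertible (lower-triangular with 1s on the diagonal, up to permutation), solve by back-substitution:
  V =
[[1, 0, 1],
 [-1, 1, 0],
 [1, 0, 0]]
  V a = (-2, 7, -4)
Solving gives a = (-4, 3, 2).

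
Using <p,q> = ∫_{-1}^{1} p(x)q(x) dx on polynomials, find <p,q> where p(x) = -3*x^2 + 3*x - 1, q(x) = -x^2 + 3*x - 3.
<p,q> = 298/15

Expand the product: p(x)·q(x) = 3*x^4 - 12*x^3 + 19*x^2 - 12*x + 3.
∫_{-1}^{1} of each monomial x^k gives [2/(k+1) if k even, 0 if k odd]. Integrating term-by-term (or equivalently evaluating the antiderivative F(x) = 3*x^5/5 - 3*x^4 + 19*x^3/3 - 6*x^2 + 3*x at the endpoints):
  F(1) − F(−1) = 14/15 − (-284/15) = 298/15.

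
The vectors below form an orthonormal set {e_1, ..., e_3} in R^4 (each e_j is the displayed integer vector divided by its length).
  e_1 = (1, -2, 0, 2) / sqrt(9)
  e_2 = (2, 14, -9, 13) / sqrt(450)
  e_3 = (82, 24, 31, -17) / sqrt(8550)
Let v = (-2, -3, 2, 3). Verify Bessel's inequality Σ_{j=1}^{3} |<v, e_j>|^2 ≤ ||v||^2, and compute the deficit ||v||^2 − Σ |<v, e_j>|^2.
Σ |<v, e_j>|^2 = 350/19; ||v||^2 = 26; deficit = 144/19

Write each e_j = u_j / sqrt(<u_j, u_j>) where u_j is the displayed integer vector. Then <v, e_j> = <v, u_j> / sqrt(<u_j, u_j>), so |<v, e_j>|^2 = <v, u_j>^2 / <u_j, u_j>.
Coefficients: <v, e_1> = 10/sqrt(9), <v, e_2> = -25/sqrt(450), <v, e_3> = -225/sqrt(8550).
Square and sum: Σ |<v, e_j>|^2 = 350/19.
Compute ||v||^2 = v·v = 26.
Deficit = 26 − 350/19 = 144/19 ≥ 0, confirming Bessel's inequality. (The deficit equals ||v − Σ <v,e_j> e_j||^2, the squared distance from v to span{e_j}.)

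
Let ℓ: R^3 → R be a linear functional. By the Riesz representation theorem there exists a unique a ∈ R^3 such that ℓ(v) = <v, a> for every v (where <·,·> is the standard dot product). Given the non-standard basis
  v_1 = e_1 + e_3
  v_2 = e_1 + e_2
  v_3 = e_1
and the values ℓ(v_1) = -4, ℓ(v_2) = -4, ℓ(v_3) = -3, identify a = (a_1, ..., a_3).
a = (-3, -1, -1)

Write a = (a_1, ..., a_3) in the standard basis. For each basis vector v_i, ℓ(v_i) = <v_i, a> is a linear equation in the a_j's. Collect the n equations into a matrix system V a = ℓ, where row i of V is v_i (expressed in the standard basis). Since V is invertible (lower-triangular with 1s on the diagonal, up to permutation), solve by back-substitution:
  V =
[[1, 0, 1],
 [1, 1, 0],
 [1, 0, 0]]
  V a = (-4, -4, -3)
Solving gives a = (-3, -1, -1).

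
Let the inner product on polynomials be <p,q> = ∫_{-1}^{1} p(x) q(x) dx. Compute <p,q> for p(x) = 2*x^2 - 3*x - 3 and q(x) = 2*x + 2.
<p,q> = -40/3

Expand the product: p(x)·q(x) = 4*x^3 - 2*x^2 - 12*x - 6.
∫_{-1}^{1} of each monomial x^k gives [2/(k+1) if k even, 0 if k odd]. Integrating term-by-term (or equivalently evaluating the antiderivative F(x) = x^4 - 2*x^3/3 - 6*x^2 - 6*x at the endpoints):
  F(1) − F(−1) = -35/3 − (5/3) = -40/3.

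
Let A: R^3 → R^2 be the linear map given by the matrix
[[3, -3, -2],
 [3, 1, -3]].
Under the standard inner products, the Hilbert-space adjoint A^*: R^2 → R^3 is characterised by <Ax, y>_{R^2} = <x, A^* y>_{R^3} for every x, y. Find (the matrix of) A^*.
A^* = A^T =
[[3, 3],
 [-3, 1],
 [-2, -3]]

For real matrices with standard dot products, the defining identity <Ax, y> = <x, A^* y> gives (Ax)^T y = x^T (A^*) y, i.e. x^T A^T y = x^T (A^*) y. Since this holds for all x, y, we must have A^* = A^T. Therefore
A^* =
[[3, 3],
 [-3, 1],
 [-2, -3]].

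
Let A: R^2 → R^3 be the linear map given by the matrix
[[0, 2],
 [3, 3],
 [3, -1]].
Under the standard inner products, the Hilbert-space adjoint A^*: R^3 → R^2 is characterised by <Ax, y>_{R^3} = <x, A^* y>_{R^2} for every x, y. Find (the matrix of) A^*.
A^* = A^T =
[[0, 3, 3],
 [2, 3, -1]]

For real matrices with standard dot products, the defining identity <Ax, y> = <x, A^* y> gives (Ax)^T y = x^T (A^*) y, i.e. x^T A^T y = x^T (A^*) y. Since this holds for all x, y, we must have A^* = A^T. Therefore
A^* =
[[0, 3, 3],
 [2, 3, -1]].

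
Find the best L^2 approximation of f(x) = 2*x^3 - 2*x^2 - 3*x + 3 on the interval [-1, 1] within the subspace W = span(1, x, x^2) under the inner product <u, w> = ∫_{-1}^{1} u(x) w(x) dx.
g(x) = -2*x^2 - 9*x/5 + 3

The best approximation g ∈ W is the orthogonal projection of f onto W. Writing g = a_0 + a_1 x + a_2 x^2, the coefficients solve the normal equations G · a = b where
  G_{ij} = <φ_i, φ_j> and b_i = <f, φ_i>, with φ_0 = 1, φ_1 = x, φ_2 = x^2.
G =
  [2, 0, 2/3]
  [0, 2/3, 0]
  [2/3, 0, 2/5],
b = (14/3, -6/5, 6/5).
Solving gives a_0 = 3, a_1 = -9/5, a_2 = -2, so
  g(x) = -2*x^2 - 9*x/5 + 3.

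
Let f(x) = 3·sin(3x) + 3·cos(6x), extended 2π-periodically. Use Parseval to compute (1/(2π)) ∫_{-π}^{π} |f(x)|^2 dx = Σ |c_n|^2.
Σ |c_n|^2 = 9

Expand |f|^2 and use orthogonality of {sin(nx), cos(mx)} on [-π, π]:
  ∫_{-π}^{π} sin(nx)^2 dx = π, ∫ cos(mx)^2 dx = π, and cross terms integrate to 0.
So ∫_{-π}^{π} f(x)^2 dx = 3^2 · π + 3^2 · π = (9 + 9)π.
Divide by 2π: (9 + 9)/2 = 9.
By Parseval, this equals Σ |c_n|^2.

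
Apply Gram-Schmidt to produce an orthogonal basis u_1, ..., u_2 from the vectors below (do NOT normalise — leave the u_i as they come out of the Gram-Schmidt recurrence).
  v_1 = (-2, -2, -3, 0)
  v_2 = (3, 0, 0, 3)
Orthogonal basis:
  u_1 = (-2, -2, -3, 0)
  u_2 = (39/17, -12/17, -18/17, 3)

Apply the Gram-Schmidt recurrence
  u_1 = v_1
  u_i = v_i − Σ_{j<i} ((v_i · u_j) / (u_j · u_j)) · u_j.

Step by step this gives:
  u_1 = (-2, -2, -3, 0)
  u_2 = (39/17, -12/17, -18/17, 3)

Orthogonality check:
  u_2 · u_1 = 0 (should be 0)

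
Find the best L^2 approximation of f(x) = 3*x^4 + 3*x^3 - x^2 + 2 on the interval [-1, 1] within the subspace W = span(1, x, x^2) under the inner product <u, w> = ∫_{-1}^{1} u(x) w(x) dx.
g(x) = 11*x^2/7 + 9*x/5 + 61/35

The best approximation g ∈ W is the orthogonal projection of f onto W. Writing g = a_0 + a_1 x + a_2 x^2, the coefficients solve the normal equations G · a = b where
  G_{ij} = <φ_i, φ_j> and b_i = <f, φ_i>, with φ_0 = 1, φ_1 = x, φ_2 = x^2.
G =
  [2, 0, 2/3]
  [0, 2/3, 0]
  [2/3, 0, 2/5],
b = (68/15, 6/5, 188/105).
Solving gives a_0 = 61/35, a_1 = 9/5, a_2 = 11/7, so
  g(x) = 11*x^2/7 + 9*x/5 + 61/35.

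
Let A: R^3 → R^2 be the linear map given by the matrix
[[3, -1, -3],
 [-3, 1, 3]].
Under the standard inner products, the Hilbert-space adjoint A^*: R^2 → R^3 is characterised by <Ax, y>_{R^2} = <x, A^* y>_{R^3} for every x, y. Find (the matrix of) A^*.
A^* = A^T =
[[3, -3],
 [-1, 1],
 [-3, 3]]

For real matrices with standard dot products, the defining identity <Ax, y> = <x, A^* y> gives (Ax)^T y = x^T (A^*) y, i.e. x^T A^T y = x^T (A^*) y. Since this holds for all x, y, we must have A^* = A^T. Therefore
A^* =
[[3, -3],
 [-1, 1],
 [-3, 3]].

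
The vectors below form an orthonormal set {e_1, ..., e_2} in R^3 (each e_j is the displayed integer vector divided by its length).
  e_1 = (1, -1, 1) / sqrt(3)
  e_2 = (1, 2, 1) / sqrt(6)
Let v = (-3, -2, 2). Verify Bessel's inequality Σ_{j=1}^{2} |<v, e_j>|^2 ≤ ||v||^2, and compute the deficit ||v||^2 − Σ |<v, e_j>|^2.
Σ |<v, e_j>|^2 = 9/2; ||v||^2 = 17; deficit = 25/2

Write each e_j = u_j / sqrt(<u_j, u_j>) where u_j is the displayed integer vector. Then <v, e_j> = <v, u_j> / sqrt(<u_j, u_j>), so |<v, e_j>|^2 = <v, u_j>^2 / <u_j, u_j>.
Coefficients: <v, e_1> = 1/sqrt(3), <v, e_2> = -5/sqrt(6).
Square and sum: Σ |<v, e_j>|^2 = 9/2.
Compute ||v||^2 = v·v = 17.
Deficit = 17 − 9/2 = 25/2 ≥ 0, confirming Bessel's inequality. (The deficit equals ||v − Σ <v,e_j> e_j||^2, the squared distance from v to span{e_j}.)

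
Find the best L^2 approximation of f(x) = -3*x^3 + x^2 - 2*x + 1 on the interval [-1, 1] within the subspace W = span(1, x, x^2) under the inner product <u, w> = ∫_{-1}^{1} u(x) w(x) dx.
g(x) = x^2 - 19*x/5 + 1

The best approximation g ∈ W is the orthogonal projection of f onto W. Writing g = a_0 + a_1 x + a_2 x^2, the coefficients solve the normal equations G · a = b where
  G_{ij} = <φ_i, φ_j> and b_i = <f, φ_i>, with φ_0 = 1, φ_1 = x, φ_2 = x^2.
G =
  [2, 0, 2/3]
  [0, 2/3, 0]
  [2/3, 0, 2/5],
b = (8/3, -38/15, 16/15).
Solving gives a_0 = 1, a_1 = -19/5, a_2 = 1, so
  g(x) = x^2 - 19*x/5 + 1.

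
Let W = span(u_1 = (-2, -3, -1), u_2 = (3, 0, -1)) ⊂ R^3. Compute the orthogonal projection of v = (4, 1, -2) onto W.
proj_W(v) = (493/115, 12/23, -131/115)

Set up U = [u_1 | ... | u_2] ∈ R^(3×2). The projector onto W = col(U) is P = U (U^T U)^(-1) U^T.
Compute U^T U =
  [14, -5]
  [-5, 10],
and U^T v = (-9, 14).
Solve U^T U · c = U^T v for the coefficients: c = (-4/23, 151/115). The projection is proj_W(v) = U c.
Check: (v - proj_W(v)) · u_1 = 0  (should be 0).
Check: (v - proj_W(v)) · u_2 = 0  (should be 0).
Result: proj_W(v) = (493/115, 12/23, -131/115).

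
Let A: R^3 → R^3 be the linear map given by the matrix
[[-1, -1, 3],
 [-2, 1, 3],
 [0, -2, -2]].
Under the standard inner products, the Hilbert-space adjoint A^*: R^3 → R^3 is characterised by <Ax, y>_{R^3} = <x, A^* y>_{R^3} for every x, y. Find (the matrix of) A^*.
A^* = A^T =
[[-1, -2, 0],
 [-1, 1, -2],
 [3, 3, -2]]

For real matrices with standard dot products, the defining identity <Ax, y> = <x, A^* y> gives (Ax)^T y = x^T (A^*) y, i.e. x^T A^T y = x^T (A^*) y. Since this holds for all x, y, we must have A^* = A^T. Therefore
A^* =
[[-1, -2, 0],
 [-1, 1, -2],
 [3, 3, -2]].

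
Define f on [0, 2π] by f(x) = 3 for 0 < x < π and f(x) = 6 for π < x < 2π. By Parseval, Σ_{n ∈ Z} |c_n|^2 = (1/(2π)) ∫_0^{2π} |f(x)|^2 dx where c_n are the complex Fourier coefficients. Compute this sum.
Σ |c_n|^2 = 45/2

Parseval equates the L^2 energy of f (normalised by 1/(2π)) with the ℓ^2 sum of its Fourier coefficients: (1/(2π)) ∫_0^{2π} |f|^2 = Σ |c_n|^2.
Compute the left side: (1/(2π)) [∫_0^π 3^2 dx + ∫_π^{2π} 6^2 dx] = (1/(2π)) · (9π + 36π) = (9 + 36)/2 = 45/2.
So Σ_{n ∈ Z} |c_n|^2 = 45/2.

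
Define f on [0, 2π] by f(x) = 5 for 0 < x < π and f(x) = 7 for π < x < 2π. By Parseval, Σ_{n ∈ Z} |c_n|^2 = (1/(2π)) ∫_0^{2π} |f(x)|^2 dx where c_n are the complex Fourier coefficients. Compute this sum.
Σ |c_n|^2 = 37

Parseval equates the L^2 energy of f (normalised by 1/(2π)) with the ℓ^2 sum of its Fourier coefficients: (1/(2π)) ∫_0^{2π} |f|^2 = Σ |c_n|^2.
Compute the left side: (1/(2π)) [∫_0^π 5^2 dx + ∫_π^{2π} 7^2 dx] = (1/(2π)) · (25π + 49π) = (25 + 49)/2 = 37.
So Σ_{n ∈ Z} |c_n|^2 = 37.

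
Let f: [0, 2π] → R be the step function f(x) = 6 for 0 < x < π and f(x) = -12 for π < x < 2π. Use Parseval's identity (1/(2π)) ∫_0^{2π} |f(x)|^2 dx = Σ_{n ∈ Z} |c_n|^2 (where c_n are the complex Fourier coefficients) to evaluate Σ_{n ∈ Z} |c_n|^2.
Σ |c_n|^2 = 90

Parseval equates the L^2 energy of f (normalised by 1/(2π)) with the ℓ^2 sum of its Fourier coefficients: (1/(2π)) ∫_0^{2π} |f|^2 = Σ |c_n|^2.
Compute the left side: (1/(2π)) [∫_0^π 6^2 dx + ∫_π^{2π} (-12)^2 dx] = (1/(2π)) · (36π + 144π) = (36 + 144)/2 = 90.
So Σ_{n ∈ Z} |c_n|^2 = 90.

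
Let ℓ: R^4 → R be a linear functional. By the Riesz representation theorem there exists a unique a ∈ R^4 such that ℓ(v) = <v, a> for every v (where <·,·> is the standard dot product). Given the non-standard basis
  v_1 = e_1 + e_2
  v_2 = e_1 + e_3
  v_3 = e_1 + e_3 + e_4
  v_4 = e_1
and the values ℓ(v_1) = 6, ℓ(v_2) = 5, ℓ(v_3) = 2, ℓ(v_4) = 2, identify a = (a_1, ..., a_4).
a = (2, 4, 3, -3)

Write a = (a_1, ..., a_4) in the standard basis. For each basis vector v_i, ℓ(v_i) = <v_i, a> is a linear equation in the a_j's. Collect the n equations into a matrix system V a = ℓ, where row i of V is v_i (expressed in the standard basis). Since V is invertible (lower-triangular with 1s on the diagonal, up to permutation), solve by back-substitution:
  V =
[[1, 1, 0, 0],
 [1, 0, 1, 0],
 [1, 0, 1, 1],
 [1, 0, 0, 0]]
  V a = (6, 5, 2, 2)
Solving gives a = (2, 4, 3, -3).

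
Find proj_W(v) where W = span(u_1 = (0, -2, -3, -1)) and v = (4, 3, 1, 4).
proj_W(v) = (0, 13/7, 39/14, 13/14)

Set up U = [u_1 | ... | u_1] ∈ R^(4×1). The projector onto W = col(U) is P = U (U^T U)^(-1) U^T.
Compute U^T U =
  [14],
and U^T v = (-13).
Solve U^T U · c = U^T v for the coefficients: c = (-13/14). The projection is proj_W(v) = U c.
Check: (v - proj_W(v)) · u_1 = 0  (should be 0).
Result: proj_W(v) = (0, 13/7, 39/14, 13/14).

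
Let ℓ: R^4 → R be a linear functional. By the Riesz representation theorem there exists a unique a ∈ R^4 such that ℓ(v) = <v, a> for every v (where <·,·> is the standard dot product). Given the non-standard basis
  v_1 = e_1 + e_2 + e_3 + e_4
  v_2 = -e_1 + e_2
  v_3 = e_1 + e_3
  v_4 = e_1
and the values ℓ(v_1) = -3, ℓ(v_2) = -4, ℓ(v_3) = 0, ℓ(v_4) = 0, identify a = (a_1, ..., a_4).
a = (0, -4, 0, 1)

Write a = (a_1, ..., a_4) in the standard basis. For each basis vector v_i, ℓ(v_i) = <v_i, a> is a linear equation in the a_j's. Collect the n equations into a matrix system V a = ℓ, where row i of V is v_i (expressed in the standard basis). Since V is invertible (lower-triangular with 1s on the diagonal, up to permutation), solve by back-substitution:
  V =
[[1, 1, 1, 1],
 [-1, 1, 0, 0],
 [1, 0, 1, 0],
 [1, 0, 0, 0]]
  V a = (-3, -4, 0, 0)
Solving gives a = (0, -4, 0, 1).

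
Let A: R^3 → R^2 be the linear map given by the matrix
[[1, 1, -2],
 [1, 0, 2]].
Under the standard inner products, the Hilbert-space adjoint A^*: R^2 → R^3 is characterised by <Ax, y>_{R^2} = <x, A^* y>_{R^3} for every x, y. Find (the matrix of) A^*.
A^* = A^T =
[[1, 1],
 [1, 0],
 [-2, 2]]

For real matrices with standard dot products, the defining identity <Ax, y> = <x, A^* y> gives (Ax)^T y = x^T (A^*) y, i.e. x^T A^T y = x^T (A^*) y. Since this holds for all x, y, we must have A^* = A^T. Therefore
A^* =
[[1, 1],
 [1, 0],
 [-2, 2]].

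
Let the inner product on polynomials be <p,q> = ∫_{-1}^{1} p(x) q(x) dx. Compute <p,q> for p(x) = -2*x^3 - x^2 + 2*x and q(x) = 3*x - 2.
<p,q> = 44/15

Expand the product: p(x)·q(x) = -6*x^4 + x^3 + 8*x^2 - 4*x.
∫_{-1}^{1} of each monomial x^k gives [2/(k+1) if k even, 0 if k odd]. Integrating term-by-term (or equivalently evaluating the antiderivative F(x) = -6*x^5/5 + x^4/4 + 8*x^3/3 - 2*x^2 at the endpoints):
  F(1) − F(−1) = -17/60 − (-193/60) = 44/15.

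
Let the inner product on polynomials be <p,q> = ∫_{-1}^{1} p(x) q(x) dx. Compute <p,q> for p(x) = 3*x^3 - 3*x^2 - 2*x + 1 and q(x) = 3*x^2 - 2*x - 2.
<p,q> = -4/3

Expand the product: p(x)·q(x) = 9*x^5 - 15*x^4 - 6*x^3 + 13*x^2 + 2*x - 2.
∫_{-1}^{1} of each monomial x^k gives [2/(k+1) if k even, 0 if k odd]. Integrating term-by-term (or equivalently evaluating the antiderivative F(x) = 3*x^6/2 - 3*x^5 - 3*x^4/2 + 13*x^3/3 + x^2 - 2*x at the endpoints):
  F(1) − F(−1) = 1/3 − (5/3) = -4/3.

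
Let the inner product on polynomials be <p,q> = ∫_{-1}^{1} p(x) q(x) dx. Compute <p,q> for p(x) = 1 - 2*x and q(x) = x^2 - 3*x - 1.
<p,q> = 8/3

Expand the product: p(x)·q(x) = -2*x^3 + 7*x^2 - x - 1.
∫_{-1}^{1} of each monomial x^k gives [2/(k+1) if k even, 0 if k odd]. Integrating term-by-term (or equivalently evaluating the antiderivative F(x) = -x^4/2 + 7*x^3/3 - x^2/2 - x at the endpoints):
  F(1) − F(−1) = 1/3 − (-7/3) = 8/3.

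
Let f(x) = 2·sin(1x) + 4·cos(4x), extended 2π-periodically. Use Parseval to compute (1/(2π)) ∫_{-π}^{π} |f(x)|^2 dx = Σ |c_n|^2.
Σ |c_n|^2 = 10

Expand |f|^2 and use orthogonality of {sin(nx), cos(mx)} on [-π, π]:
  ∫_{-π}^{π} sin(nx)^2 dx = π, ∫ cos(mx)^2 dx = π, and cross terms integrate to 0.
So ∫_{-π}^{π} f(x)^2 dx = 2^2 · π + 4^2 · π = (4 + 16)π.
Divide by 2π: (4 + 16)/2 = 10.
By Parseval, this equals Σ |c_n|^2.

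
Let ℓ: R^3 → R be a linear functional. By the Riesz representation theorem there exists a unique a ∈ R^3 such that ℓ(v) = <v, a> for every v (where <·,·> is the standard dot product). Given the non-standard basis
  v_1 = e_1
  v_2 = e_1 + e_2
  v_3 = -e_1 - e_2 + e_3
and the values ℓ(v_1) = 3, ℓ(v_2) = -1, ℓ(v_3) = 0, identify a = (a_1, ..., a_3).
a = (3, -4, -1)

Write a = (a_1, ..., a_3) in the standard basis. For each basis vector v_i, ℓ(v_i) = <v_i, a> is a linear equation in the a_j's. Collect the n equations into a matrix system V a = ℓ, where row i of V is v_i (expressed in the standard basis). Since V is invertible (lower-triangular with 1s on the diagonal, up to permutation), solve by back-substitution:
  V =
[[1, 0, 0],
 [1, 1, 0],
 [-1, -1, 1]]
  V a = (3, -1, 0)
Solving gives a = (3, -4, -1).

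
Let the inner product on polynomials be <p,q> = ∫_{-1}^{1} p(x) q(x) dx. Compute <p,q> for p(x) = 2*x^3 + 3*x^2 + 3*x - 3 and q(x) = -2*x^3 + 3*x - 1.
<p,q> = 62/7

Expand the product: p(x)·q(x) = -4*x^6 - 6*x^5 + 13*x^3 + 6*x^2 - 12*x + 3.
∫_{-1}^{1} of each monomial x^k gives [2/(k+1) if k even, 0 if k odd]. Integrating term-by-term (or equivalently evaluating the antiderivative F(x) = -4*x^7/7 - x^6 + 13*x^4/4 + 2*x^3 - 6*x^2 + 3*x at the endpoints):
  F(1) − F(−1) = 19/28 − (-229/28) = 62/7.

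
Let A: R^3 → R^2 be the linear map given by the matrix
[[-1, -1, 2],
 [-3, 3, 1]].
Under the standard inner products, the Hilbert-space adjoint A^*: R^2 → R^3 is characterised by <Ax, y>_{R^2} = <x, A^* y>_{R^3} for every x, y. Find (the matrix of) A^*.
A^* = A^T =
[[-1, -3],
 [-1, 3],
 [2, 1]]

For real matrices with standard dot products, the defining identity <Ax, y> = <x, A^* y> gives (Ax)^T y = x^T (A^*) y, i.e. x^T A^T y = x^T (A^*) y. Since this holds for all x, y, we must have A^* = A^T. Therefore
A^* =
[[-1, -3],
 [-1, 3],
 [2, 1]].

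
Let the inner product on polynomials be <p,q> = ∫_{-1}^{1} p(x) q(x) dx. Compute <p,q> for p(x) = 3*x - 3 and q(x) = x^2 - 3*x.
<p,q> = -8

Expand the product: p(x)·q(x) = 3*x^3 - 12*x^2 + 9*x.
∫_{-1}^{1} of each monomial x^k gives [2/(k+1) if k even, 0 if k odd]. Integrating term-by-term (or equivalently evaluating the antiderivative F(x) = 3*x^4/4 - 4*x^3 + 9*x^2/2 at the endpoints):
  F(1) − F(−1) = 5/4 − (37/4) = -8.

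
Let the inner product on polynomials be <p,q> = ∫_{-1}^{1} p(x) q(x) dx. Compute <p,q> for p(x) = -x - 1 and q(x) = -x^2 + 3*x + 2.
<p,q> = -16/3

Expand the product: p(x)·q(x) = x^3 - 2*x^2 - 5*x - 2.
∫_{-1}^{1} of each monomial x^k gives [2/(k+1) if k even, 0 if k odd]. Integrating term-by-term (or equivalently evaluating the antiderivative F(x) = x^4/4 - 2*x^3/3 - 5*x^2/2 - 2*x at the endpoints):
  F(1) − F(−1) = -59/12 − (5/12) = -16/3.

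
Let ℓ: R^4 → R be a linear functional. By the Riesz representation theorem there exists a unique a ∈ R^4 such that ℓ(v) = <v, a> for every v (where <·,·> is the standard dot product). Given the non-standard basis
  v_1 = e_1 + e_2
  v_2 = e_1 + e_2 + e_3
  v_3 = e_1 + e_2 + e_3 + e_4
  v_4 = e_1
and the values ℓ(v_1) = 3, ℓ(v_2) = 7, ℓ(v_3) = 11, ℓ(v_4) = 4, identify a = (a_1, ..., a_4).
a = (4, -1, 4, 4)

Write a = (a_1, ..., a_4) in the standard basis. For each basis vector v_i, ℓ(v_i) = <v_i, a> is a linear equation in the a_j's. Collect the n equations into a matrix system V a = ℓ, where row i of V is v_i (expressed in the standard basis). Since V is invertible (lower-triangular with 1s on the diagonal, up to permutation), solve by back-substitution:
  V =
[[1, 1, 0, 0],
 [1, 1, 1, 0],
 [1, 1, 1, 1],
 [1, 0, 0, 0]]
  V a = (3, 7, 11, 4)
Solving gives a = (4, -1, 4, 4).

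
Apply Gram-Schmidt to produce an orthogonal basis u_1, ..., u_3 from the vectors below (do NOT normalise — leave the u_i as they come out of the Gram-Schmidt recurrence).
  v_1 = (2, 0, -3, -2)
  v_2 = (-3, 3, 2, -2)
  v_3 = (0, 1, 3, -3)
Orthogonal basis:
  u_1 = (2, 0, -3, -2)
  u_2 = (-35/17, 3, 10/17, -50/17)
  u_3 = (29/18, -5/6, 19/9, -14/9)

Apply the Gram-Schmidt recurrence
  u_1 = v_1
  u_i = v_i − Σ_{j<i} ((v_i · u_j) / (u_j · u_j)) · u_j.

Step by step this gives:
  u_1 = (2, 0, -3, -2)
  u_2 = (-35/17, 3, 10/17, -50/17)
  u_3 = (29/18, -5/6, 19/9, -14/9)

Orthogonality check:
  u_2 · u_1 = 0 (should be 0)
  u_3 · u_1 = 0 (should be 0)
  u_3 · u_2 = 0 (should be 0)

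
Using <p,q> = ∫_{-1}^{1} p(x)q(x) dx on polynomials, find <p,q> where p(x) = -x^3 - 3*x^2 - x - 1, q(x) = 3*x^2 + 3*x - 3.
<p,q> = 16/5

Expand the product: p(x)·q(x) = -3*x^5 - 12*x^4 - 9*x^3 + 3*x^2 + 3.
∫_{-1}^{1} of each monomial x^k gives [2/(k+1) if k even, 0 if k odd]. Integrating term-by-term (or equivalently evaluating the antiderivative F(x) = -x^6/2 - 12*x^5/5 - 9*x^4/4 + x^3 + 3*x at the endpoints):
  F(1) − F(−1) = -23/20 − (-87/20) = 16/5.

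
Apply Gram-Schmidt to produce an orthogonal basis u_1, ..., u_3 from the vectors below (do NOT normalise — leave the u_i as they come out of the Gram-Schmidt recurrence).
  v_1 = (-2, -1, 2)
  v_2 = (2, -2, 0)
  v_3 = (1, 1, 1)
Orthogonal basis:
  u_1 = (-2, -1, 2)
  u_2 = (14/9, -20/9, 4/9)
  u_3 = (14/17, 14/17, 21/17)

Apply the Gram-Schmidt recurrence
  u_1 = v_1
  u_i = v_i − Σ_{j<i} ((v_i · u_j) / (u_j · u_j)) · u_j.

Step by step this gives:
  u_1 = (-2, -1, 2)
  u_2 = (14/9, -20/9, 4/9)
  u_3 = (14/17, 14/17, 21/17)

Orthogonality check:
  u_2 · u_1 = 0 (should be 0)
  u_3 · u_1 = 0 (should be 0)
  u_3 · u_2 = 0 (should be 0)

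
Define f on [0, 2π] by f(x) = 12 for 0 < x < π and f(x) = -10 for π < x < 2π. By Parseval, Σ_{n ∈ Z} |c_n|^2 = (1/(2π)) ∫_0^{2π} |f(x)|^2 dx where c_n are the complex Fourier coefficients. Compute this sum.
Σ |c_n|^2 = 122

Parseval equates the L^2 energy of f (normalised by 1/(2π)) with the ℓ^2 sum of its Fourier coefficients: (1/(2π)) ∫_0^{2π} |f|^2 = Σ |c_n|^2.
Compute the left side: (1/(2π)) [∫_0^π 12^2 dx + ∫_π^{2π} (-10)^2 dx] = (1/(2π)) · (144π + 100π) = (144 + 100)/2 = 122.
So Σ_{n ∈ Z} |c_n|^2 = 122.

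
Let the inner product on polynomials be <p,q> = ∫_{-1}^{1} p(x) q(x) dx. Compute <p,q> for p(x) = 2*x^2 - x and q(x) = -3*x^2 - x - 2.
<p,q> = -22/5

Expand the product: p(x)·q(x) = -6*x^4 + x^3 - 3*x^2 + 2*x.
∫_{-1}^{1} of each monomial x^k gives [2/(k+1) if k even, 0 if k odd]. Integrating term-by-term (or equivalently evaluating the antiderivative F(x) = -6*x^5/5 + x^4/4 - x^3 + x^2 at the endpoints):
  F(1) − F(−1) = -19/20 − (69/20) = -22/5.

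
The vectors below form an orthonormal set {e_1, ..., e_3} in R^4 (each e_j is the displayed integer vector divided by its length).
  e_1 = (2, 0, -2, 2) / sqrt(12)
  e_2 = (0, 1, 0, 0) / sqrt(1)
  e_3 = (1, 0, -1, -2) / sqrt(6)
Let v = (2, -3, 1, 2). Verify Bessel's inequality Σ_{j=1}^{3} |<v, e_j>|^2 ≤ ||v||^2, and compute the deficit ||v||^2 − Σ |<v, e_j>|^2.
Σ |<v, e_j>|^2 = 27/2; ||v||^2 = 18; deficit = 9/2

Write each e_j = u_j / sqrt(<u_j, u_j>) where u_j is the displayed integer vector. Then <v, e_j> = <v, u_j> / sqrt(<u_j, u_j>), so |<v, e_j>|^2 = <v, u_j>^2 / <u_j, u_j>.
Coefficients: <v, e_1> = 6/sqrt(12), <v, e_2> = -3/sqrt(1), <v, e_3> = -3/sqrt(6).
Square and sum: Σ |<v, e_j>|^2 = 27/2.
Compute ||v||^2 = v·v = 18.
Deficit = 18 − 27/2 = 9/2 ≥ 0, confirming Bessel's inequality. (The deficit equals ||v − Σ <v,e_j> e_j||^2, the squared distance from v to span{e_j}.)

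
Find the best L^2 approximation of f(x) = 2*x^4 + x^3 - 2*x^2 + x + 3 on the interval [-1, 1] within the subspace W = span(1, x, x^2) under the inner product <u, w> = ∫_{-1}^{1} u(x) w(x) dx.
g(x) = -2*x^2/7 + 8*x/5 + 99/35

The best approximation g ∈ W is the orthogonal projection of f onto W. Writing g = a_0 + a_1 x + a_2 x^2, the coefficients solve the normal equations G · a = b where
  G_{ij} = <φ_i, φ_j> and b_i = <f, φ_i>, with φ_0 = 1, φ_1 = x, φ_2 = x^2.
G =
  [2, 0, 2/3]
  [0, 2/3, 0]
  [2/3, 0, 2/5],
b = (82/15, 16/15, 62/35).
Solving gives a_0 = 99/35, a_1 = 8/5, a_2 = -2/7, so
  g(x) = -2*x^2/7 + 8*x/5 + 99/35.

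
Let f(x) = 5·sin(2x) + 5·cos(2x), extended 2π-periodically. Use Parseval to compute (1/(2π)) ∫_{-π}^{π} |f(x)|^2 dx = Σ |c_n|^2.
Σ |c_n|^2 = 25

Expand |f|^2 and use orthogonality of {sin(nx), cos(mx)} on [-π, π]:
  ∫_{-π}^{π} sin(nx)^2 dx = π, ∫ cos(mx)^2 dx = π, and cross terms integrate to 0.
So ∫_{-π}^{π} f(x)^2 dx = 5^2 · π + 5^2 · π = (25 + 25)π.
Divide by 2π: (25 + 25)/2 = 25.
By Parseval, this equals Σ |c_n|^2.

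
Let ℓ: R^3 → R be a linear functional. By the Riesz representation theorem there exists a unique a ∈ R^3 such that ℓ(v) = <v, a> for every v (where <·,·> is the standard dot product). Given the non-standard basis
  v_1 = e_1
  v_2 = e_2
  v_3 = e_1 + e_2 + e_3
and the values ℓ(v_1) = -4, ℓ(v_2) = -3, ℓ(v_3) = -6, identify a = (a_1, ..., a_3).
a = (-4, -3, 1)

Write a = (a_1, ..., a_3) in the standard basis. For each basis vector v_i, ℓ(v_i) = <v_i, a> is a linear equation in the a_j's. Collect the n equations into a matrix system V a = ℓ, where row i of V is v_i (expressed in the standard basis). Since V is invertible (lower-triangular with 1s on the diagonal, up to permutation), solve by back-substitution:
  V =
[[1, 0, 0],
 [0, 1, 0],
 [1, 1, 1]]
  V a = (-4, -3, -6)
Solving gives a = (-4, -3, 1).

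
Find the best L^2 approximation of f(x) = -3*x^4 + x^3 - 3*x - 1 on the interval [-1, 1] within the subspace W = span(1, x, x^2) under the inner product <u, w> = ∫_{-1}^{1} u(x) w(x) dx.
g(x) = -18*x^2/7 - 12*x/5 - 26/35

The best approximation g ∈ W is the orthogonal projection of f onto W. Writing g = a_0 + a_1 x + a_2 x^2, the coefficients solve the normal equations G · a = b where
  G_{ij} = <φ_i, φ_j> and b_i = <f, φ_i>, with φ_0 = 1, φ_1 = x, φ_2 = x^2.
G =
  [2, 0, 2/3]
  [0, 2/3, 0]
  [2/3, 0, 2/5],
b = (-16/5, -8/5, -32/21).
Solving gives a_0 = -26/35, a_1 = -12/5, a_2 = -18/7, so
  g(x) = -18*x^2/7 - 12*x/5 - 26/35.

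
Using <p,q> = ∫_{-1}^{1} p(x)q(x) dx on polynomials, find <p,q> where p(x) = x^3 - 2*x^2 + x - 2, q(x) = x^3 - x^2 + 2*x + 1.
<p,q> = -8/21

Expand the product: p(x)·q(x) = x^6 - 3*x^5 + 5*x^4 - 6*x^3 + 2*x^2 - 3*x - 2.
∫_{-1}^{1} of each monomial x^k gives [2/(k+1) if k even, 0 if k odd]. Integrating term-by-term (or equivalently evaluating the antiderivative F(x) = x^7/7 - x^6/2 + x^5 - 3*x^4/2 + 2*x^3/3 - 3*x^2/2 - 2*x at the endpoints):
  F(1) − F(−1) = -155/42 − (-139/42) = -8/21.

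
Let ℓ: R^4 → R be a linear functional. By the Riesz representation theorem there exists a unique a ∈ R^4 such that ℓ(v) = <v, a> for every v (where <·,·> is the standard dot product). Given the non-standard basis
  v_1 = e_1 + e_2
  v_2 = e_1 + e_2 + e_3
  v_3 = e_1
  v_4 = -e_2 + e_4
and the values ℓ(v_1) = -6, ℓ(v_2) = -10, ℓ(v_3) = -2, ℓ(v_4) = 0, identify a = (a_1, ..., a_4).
a = (-2, -4, -4, -4)

Write a = (a_1, ..., a_4) in the standard basis. For each basis vector v_i, ℓ(v_i) = <v_i, a> is a linear equation in the a_j's. Collect the n equations into a matrix system V a = ℓ, where row i of V is v_i (expressed in the standard basis). Since V is invertible (lower-triangular with 1s on the diagonal, up to permutation), solve by back-substitution:
  V =
[[1, 1, 0, 0],
 [1, 1, 1, 0],
 [1, 0, 0, 0],
 [0, -1, 0, 1]]
  V a = (-6, -10, -2, 0)
Solving gives a = (-2, -4, -4, -4).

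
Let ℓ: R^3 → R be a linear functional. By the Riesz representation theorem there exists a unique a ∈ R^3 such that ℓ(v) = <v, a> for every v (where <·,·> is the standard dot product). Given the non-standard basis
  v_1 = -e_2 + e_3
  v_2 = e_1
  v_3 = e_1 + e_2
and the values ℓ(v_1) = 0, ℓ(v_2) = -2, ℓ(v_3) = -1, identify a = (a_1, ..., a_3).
a = (-2, 1, 1)

Write a = (a_1, ..., a_3) in the standard basis. For each basis vector v_i, ℓ(v_i) = <v_i, a> is a linear equation in the a_j's. Collect the n equations into a matrix system V a = ℓ, where row i of V is v_i (expressed in the standard basis). Since V is invertible (lower-triangular with 1s on the diagonal, up to permutation), solve by back-substitution:
  V =
[[0, -1, 1],
 [1, 0, 0],
 [1, 1, 0]]
  V a = (0, -2, -1)
Solving gives a = (-2, 1, 1).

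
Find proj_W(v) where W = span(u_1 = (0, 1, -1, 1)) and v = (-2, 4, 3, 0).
proj_W(v) = (0, 1/3, -1/3, 1/3)

Set up U = [u_1 | ... | u_1] ∈ R^(4×1). The projector onto W = col(U) is P = U (U^T U)^(-1) U^T.
Compute U^T U =
  [3],
and U^T v = (1).
Solve U^T U · c = U^T v for the coefficients: c = (1/3). The projection is proj_W(v) = U c.
Check: (v - proj_W(v)) · u_1 = 0  (should be 0).
Result: proj_W(v) = (0, 1/3, -1/3, 1/3).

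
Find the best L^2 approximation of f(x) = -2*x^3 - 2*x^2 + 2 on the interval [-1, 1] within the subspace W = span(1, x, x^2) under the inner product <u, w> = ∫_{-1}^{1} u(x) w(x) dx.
g(x) = -2*x^2 - 6*x/5 + 2

The best approximation g ∈ W is the orthogonal projection of f onto W. Writing g = a_0 + a_1 x + a_2 x^2, the coefficients solve the normal equations G · a = b where
  G_{ij} = <φ_i, φ_j> and b_i = <f, φ_i>, with φ_0 = 1, φ_1 = x, φ_2 = x^2.
G =
  [2, 0, 2/3]
  [0, 2/3, 0]
  [2/3, 0, 2/5],
b = (8/3, -4/5, 8/15).
Solving gives a_0 = 2, a_1 = -6/5, a_2 = -2, so
  g(x) = -2*x^2 - 6*x/5 + 2.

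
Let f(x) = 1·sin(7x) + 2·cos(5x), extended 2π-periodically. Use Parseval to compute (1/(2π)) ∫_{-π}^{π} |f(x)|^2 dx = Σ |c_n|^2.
Σ |c_n|^2 = 5/2

Expand |f|^2 and use orthogonality of {sin(nx), cos(mx)} on [-π, π]:
  ∫_{-π}^{π} sin(nx)^2 dx = π, ∫ cos(mx)^2 dx = π, and cross terms integrate to 0.
So ∫_{-π}^{π} f(x)^2 dx = 1^2 · π + 2^2 · π = (1 + 4)π.
Divide by 2π: (1 + 4)/2 = 5/2.
By Parseval, this equals Σ |c_n|^2.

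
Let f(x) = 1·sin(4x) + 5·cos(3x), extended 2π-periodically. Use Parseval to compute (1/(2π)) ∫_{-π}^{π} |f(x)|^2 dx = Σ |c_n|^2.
Σ |c_n|^2 = 13

Expand |f|^2 and use orthogonality of {sin(nx), cos(mx)} on [-π, π]:
  ∫_{-π}^{π} sin(nx)^2 dx = π, ∫ cos(mx)^2 dx = π, and cross terms integrate to 0.
So ∫_{-π}^{π} f(x)^2 dx = 1^2 · π + 5^2 · π = (1 + 25)π.
Divide by 2π: (1 + 25)/2 = 13.
By Parseval, this equals Σ |c_n|^2.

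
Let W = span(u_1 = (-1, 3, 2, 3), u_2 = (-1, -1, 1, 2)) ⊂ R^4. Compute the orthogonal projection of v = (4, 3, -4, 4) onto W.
proj_W(v) = (42/125, 366/125, 39/125, -3/125)

Set up U = [u_1 | ... | u_2] ∈ R^(4×2). The projector onto W = col(U) is P = U (U^T U)^(-1) U^T.
Compute U^T U =
  [23, 6]
  [6, 7],
and U^T v = (9, -3).
Solve U^T U · c = U^T v for the coefficients: c = (81/125, -123/125). The projection is proj_W(v) = U c.
Check: (v - proj_W(v)) · u_1 = 0  (should be 0).
Check: (v - proj_W(v)) · u_2 = 0  (should be 0).
Result: proj_W(v) = (42/125, 366/125, 39/125, -3/125).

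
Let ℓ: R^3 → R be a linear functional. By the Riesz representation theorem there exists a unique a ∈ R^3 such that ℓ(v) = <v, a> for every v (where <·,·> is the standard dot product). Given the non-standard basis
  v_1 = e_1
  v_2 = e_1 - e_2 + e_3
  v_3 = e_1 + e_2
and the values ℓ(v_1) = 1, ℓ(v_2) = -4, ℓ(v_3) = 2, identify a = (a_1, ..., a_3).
a = (1, 1, -4)

Write a = (a_1, ..., a_3) in the standard basis. For each basis vector v_i, ℓ(v_i) = <v_i, a> is a linear equation in the a_j's. Collect the n equations into a matrix system V a = ℓ, where row i of V is v_i (expressed in the standard basis). Since V is invertible (lower-triangular with 1s on the diagonal, up to permutation), solve by back-substitution:
  V =
[[1, 0, 0],
 [1, -1, 1],
 [1, 1, 0]]
  V a = (1, -4, 2)
Solving gives a = (1, 1, -4).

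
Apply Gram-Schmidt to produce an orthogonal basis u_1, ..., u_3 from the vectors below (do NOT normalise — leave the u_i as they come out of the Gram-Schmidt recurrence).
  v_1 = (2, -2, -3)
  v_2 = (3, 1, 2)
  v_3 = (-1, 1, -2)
Orthogonal basis:
  u_1 = (2, -2, -3)
  u_2 = (55/17, 13/17, 28/17)
  u_3 = (14/117, 14/9, -112/117)

Apply the Gram-Schmidt recurrence
  u_1 = v_1
  u_i = v_i − Σ_{j<i} ((v_i · u_j) / (u_j · u_j)) · u_j.

Step by step this gives:
  u_1 = (2, -2, -3)
  u_2 = (55/17, 13/17, 28/17)
  u_3 = (14/117, 14/9, -112/117)

Orthogonality check:
  u_2 · u_1 = 0 (should be 0)
  u_3 · u_1 = 0 (should be 0)
  u_3 · u_2 = 0 (should be 0)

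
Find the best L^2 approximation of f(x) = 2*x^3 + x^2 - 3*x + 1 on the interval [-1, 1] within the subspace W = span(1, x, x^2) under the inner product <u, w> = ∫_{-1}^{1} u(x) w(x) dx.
g(x) = x^2 - 9*x/5 + 1

The best approximation g ∈ W is the orthogonal projection of f onto W. Writing g = a_0 + a_1 x + a_2 x^2, the coefficients solve the normal equations G · a = b where
  G_{ij} = <φ_i, φ_j> and b_i = <f, φ_i>, with φ_0 = 1, φ_1 = x, φ_2 = x^2.
G =
  [2, 0, 2/3]
  [0, 2/3, 0]
  [2/3, 0, 2/5],
b = (8/3, -6/5, 16/15).
Solving gives a_0 = 1, a_1 = -9/5, a_2 = 1, so
  g(x) = x^2 - 9*x/5 + 1.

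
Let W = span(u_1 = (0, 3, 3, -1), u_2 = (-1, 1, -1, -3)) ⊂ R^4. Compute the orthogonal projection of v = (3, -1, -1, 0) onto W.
proj_W(v) = (13/73, -76/73, -50/73, 60/73)

Set up U = [u_1 | ... | u_2] ∈ R^(4×2). The projector onto W = col(U) is P = U (U^T U)^(-1) U^T.
Compute U^T U =
  [19, 3]
  [3, 12],
and U^T v = (-6, -3).
Solve U^T U · c = U^T v for the coefficients: c = (-21/73, -13/73). The projection is proj_W(v) = U c.
Check: (v - proj_W(v)) · u_1 = 0  (should be 0).
Check: (v - proj_W(v)) · u_2 = 0  (should be 0).
Result: proj_W(v) = (13/73, -76/73, -50/73, 60/73).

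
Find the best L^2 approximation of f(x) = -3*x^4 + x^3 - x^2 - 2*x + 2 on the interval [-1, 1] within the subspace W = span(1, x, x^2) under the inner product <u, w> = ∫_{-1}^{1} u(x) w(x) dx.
g(x) = -25*x^2/7 - 7*x/5 + 79/35

The best approximation g ∈ W is the orthogonal projection of f onto W. Writing g = a_0 + a_1 x + a_2 x^2, the coefficients solve the normal equations G · a = b where
  G_{ij} = <φ_i, φ_j> and b_i = <f, φ_i>, with φ_0 = 1, φ_1 = x, φ_2 = x^2.
G =
  [2, 0, 2/3]
  [0, 2/3, 0]
  [2/3, 0, 2/5],
b = (32/15, -14/15, 8/105).
Solving gives a_0 = 79/35, a_1 = -7/5, a_2 = -25/7, so
  g(x) = -25*x^2/7 - 7*x/5 + 79/35.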